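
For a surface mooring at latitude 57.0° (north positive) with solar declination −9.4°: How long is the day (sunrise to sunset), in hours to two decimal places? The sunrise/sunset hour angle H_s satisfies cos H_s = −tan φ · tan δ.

10.03 hours

The sunset hour angle satisfies cos H_s = −tan φ tan δ = 0.2549, giving H_s = 75.23°.
Day length = 2 H_s / 15° h⁻¹ = 150.46° / 15 = 10.031 h.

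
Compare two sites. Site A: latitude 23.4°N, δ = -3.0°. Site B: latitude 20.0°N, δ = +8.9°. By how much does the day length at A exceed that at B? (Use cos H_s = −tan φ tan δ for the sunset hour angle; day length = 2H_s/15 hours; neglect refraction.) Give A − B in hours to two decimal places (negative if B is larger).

-0.61 h

A: H_s = arccos(−tan 23.4° · tan -3.0°) = 88.70°, so 2H_s/15 = 11.8267 h.
B: H_s = arccos(−tan 20.0° · tan 8.9°) = 93.27°, so 2H_s/15 = 12.4360 h.
A − B = 11.8267 − 12.4360 = -0.6093 h.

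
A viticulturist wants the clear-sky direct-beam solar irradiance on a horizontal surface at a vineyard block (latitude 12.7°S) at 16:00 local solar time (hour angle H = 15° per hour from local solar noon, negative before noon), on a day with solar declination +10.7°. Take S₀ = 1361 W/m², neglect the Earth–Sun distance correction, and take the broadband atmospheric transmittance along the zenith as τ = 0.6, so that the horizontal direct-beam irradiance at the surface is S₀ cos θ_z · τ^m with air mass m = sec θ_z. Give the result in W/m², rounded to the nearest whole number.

Hour angle H = 15° × (16 − 12) = 60.00°.
With φ = -12.7°, δ = 10.7°, H = 60.00°: sin φ sin δ = -0.0408, cos φ cos δ cos H = 0.4793, so cos θ_z = 0.4385.
Air mass m = 1/cos θ_z = 1/0.4385 = 2.281; τ^m = 0.6^2.281 = 0.3119.
Surface direct beam = 1361 × 0.4385 × 0.3119 = 186.14 W/m².

186 W/m²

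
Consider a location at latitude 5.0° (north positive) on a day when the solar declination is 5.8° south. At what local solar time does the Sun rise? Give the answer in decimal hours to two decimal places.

6.03 h

The sunset hour angle satisfies cos H_s = −tan φ tan δ = 0.0089, giving H_s = 89.49°.
Sunrise is at 12 − H_s/15 = 12 − 5.966 = 6.034 h local solar time.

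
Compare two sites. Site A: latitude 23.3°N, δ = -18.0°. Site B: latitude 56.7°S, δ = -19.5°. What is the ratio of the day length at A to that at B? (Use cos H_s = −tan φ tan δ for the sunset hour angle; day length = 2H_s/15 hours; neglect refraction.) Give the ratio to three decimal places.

0.668

A: H_s = arccos(−tan 23.3° · tan -18.0°) = 81.96°, so 2H_s/15 = 10.9280 h.
B: H_s = arccos(−tan -56.7° · tan -19.5°) = 122.62°, so 2H_s/15 = 16.3493 h.
Ratio A/B = 10.9280 / 16.3493 = 0.6684.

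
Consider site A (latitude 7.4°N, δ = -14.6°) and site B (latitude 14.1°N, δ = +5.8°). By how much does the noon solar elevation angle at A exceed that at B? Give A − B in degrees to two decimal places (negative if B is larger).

-13.70°

A: 90° − |7.4 − (-14.6)| = 68.00°.
B: 90° − |14.1 − (5.8)| = 81.70°.
A − B = 68.00 − 81.70 = -13.70°.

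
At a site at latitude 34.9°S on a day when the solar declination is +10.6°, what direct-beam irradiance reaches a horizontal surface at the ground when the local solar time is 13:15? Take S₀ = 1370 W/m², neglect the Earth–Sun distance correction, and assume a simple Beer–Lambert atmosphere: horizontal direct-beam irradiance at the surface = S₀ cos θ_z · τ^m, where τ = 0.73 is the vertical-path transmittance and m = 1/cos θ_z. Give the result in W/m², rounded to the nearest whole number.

559 W/m²

Hour angle H = 15° × (13.25 − 12) = 18.75°.
cos θ_z = sin φ sin δ + cos φ cos δ cos H = (-0.5721)(0.1840) + (0.8202)(0.9829)(0.9469) = 0.6581.
Air mass m = 1/cos θ_z = 1/0.6581 = 1.520; τ^m = 0.73^1.520 = 0.6198.
Surface direct beam = 1370 × 0.6581 × 0.6198 = 558.81 W/m².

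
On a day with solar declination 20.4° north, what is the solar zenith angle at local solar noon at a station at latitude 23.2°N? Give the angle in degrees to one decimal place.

At local solar noon the hour angle is zero, so the zenith angle is |φ − δ| = |23.2° − (20.4°)| = 2.8°.

2.8°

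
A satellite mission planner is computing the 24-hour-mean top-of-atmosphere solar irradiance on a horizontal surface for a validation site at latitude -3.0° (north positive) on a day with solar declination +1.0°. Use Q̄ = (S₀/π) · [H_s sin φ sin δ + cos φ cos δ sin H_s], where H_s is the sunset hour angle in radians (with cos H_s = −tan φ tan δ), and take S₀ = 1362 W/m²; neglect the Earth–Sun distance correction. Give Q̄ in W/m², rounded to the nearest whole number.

432 W/m²

−tan φ tan δ = −(-0.0524)(0.0175) = 0.0009; H_s = arccos(0.0009) = 89.95°. In radians, H_s = 1.5699.
H_s sin φ sin δ = 1.5699 × -0.0523 × 0.0175 = -0.0014.
cos φ cos δ sin H_s = 0.9986 × 0.9998 × 1.0000 = 0.9984.
Q̄ = (1362/π) × (-0.0014 + 0.9984) = 433.54 × 0.9970 = 432.24 W/m².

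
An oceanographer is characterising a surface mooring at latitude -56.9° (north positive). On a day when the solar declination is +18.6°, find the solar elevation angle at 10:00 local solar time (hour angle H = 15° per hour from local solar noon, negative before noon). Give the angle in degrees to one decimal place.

10.4°

Hour angle H = 15° × (10 − 12) = -30.00°.
cos θ_z = sin(-56.9°) sin(18.6°) + cos(-56.9°) cos(18.6°) cos(-30.00°) = -0.2672 + 0.4482 = 0.1810.
θ_z = arccos(0.1810) = 79.57°, so the elevation is 90° − 79.57° = 10.43°.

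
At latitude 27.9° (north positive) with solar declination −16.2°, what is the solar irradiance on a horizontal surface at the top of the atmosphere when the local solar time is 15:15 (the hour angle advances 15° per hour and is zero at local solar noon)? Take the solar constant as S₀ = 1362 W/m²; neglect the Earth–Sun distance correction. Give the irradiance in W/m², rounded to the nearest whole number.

Hour angle H = 15° × (15.25 − 12) = 48.75°.
With φ = 27.9°, δ = -16.2°, H = 48.75°: sin φ sin δ = -0.1305, cos φ cos δ cos H = 0.5596, so cos θ_z = 0.4291.
Top-of-atmosphere irradiance = S₀ cos θ_z = 1362 × 0.4291 = 584.43 W/m².

584 W/m²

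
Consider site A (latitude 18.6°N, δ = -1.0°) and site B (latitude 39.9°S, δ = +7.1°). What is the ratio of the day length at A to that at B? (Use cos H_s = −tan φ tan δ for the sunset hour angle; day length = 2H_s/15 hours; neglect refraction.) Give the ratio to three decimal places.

A: H_s = arccos(−tan 18.6° · tan -1.0°) = 89.66°, so 2H_s/15 = 11.9547 h.
B: H_s = arccos(−tan -39.9° · tan 7.1°) = 84.02°, so 2H_s/15 = 11.2027 h.
Ratio A/B = 11.9547 / 11.2027 = 1.0671.

1.067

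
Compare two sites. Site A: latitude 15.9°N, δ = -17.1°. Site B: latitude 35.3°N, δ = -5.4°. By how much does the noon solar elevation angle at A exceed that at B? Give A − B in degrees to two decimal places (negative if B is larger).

+7.70°

A: 90° − |15.9 − (-17.1)| = 57.00°.
B: 90° − |35.3 − (-5.4)| = 49.30°.
A − B = 57.00 − 49.30 = 7.70°.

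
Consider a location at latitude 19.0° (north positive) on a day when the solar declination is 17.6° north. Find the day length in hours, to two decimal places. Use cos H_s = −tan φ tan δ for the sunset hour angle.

cos H_s = −tan(19.0°) · tan(17.6°) = -0.1092, so H_s = arccos(-0.1092) = 96.27°.
Day length = 2 H_s / 15° h⁻¹ = 192.54° / 15 = 12.836 h.

12.84 hours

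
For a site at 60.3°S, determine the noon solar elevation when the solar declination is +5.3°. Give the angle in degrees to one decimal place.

At local solar noon the hour angle is zero, so the elevation is 90° − |φ − δ| = 90° − |-60.3° − (5.3°)| = 90° − 65.6° = 24.4°.

24.4°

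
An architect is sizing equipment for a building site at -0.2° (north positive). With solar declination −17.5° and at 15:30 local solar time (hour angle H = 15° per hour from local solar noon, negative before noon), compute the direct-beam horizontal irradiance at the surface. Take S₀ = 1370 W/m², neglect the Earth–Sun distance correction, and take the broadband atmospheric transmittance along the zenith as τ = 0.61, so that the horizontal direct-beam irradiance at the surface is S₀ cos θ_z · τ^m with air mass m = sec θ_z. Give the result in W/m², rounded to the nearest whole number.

341 W/m²

Hour angle H = 15° × (15.5 − 12) = 52.50°.
With φ = -0.2°, δ = -17.5°, H = 52.50°: sin φ sin δ = 0.0010, cos φ cos δ cos H = 0.5806, so cos θ_z = 0.5816.
Air mass m = 1/cos θ_z = 1/0.5816 = 1.719; τ^m = 0.61^1.719 = 0.4275.
Surface direct beam = 1370 × 0.5816 × 0.4275 = 340.63 W/m².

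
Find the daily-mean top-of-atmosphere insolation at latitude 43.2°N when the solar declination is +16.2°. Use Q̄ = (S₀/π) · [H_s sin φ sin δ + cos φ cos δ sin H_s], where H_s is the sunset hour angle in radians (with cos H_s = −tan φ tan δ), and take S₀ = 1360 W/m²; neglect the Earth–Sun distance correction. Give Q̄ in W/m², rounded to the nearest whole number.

cos H_s = −tan(43.2°) · tan(16.2°) = -0.2728, so H_s = arccos(-0.2728) = 105.83°. In radians, H_s = 1.8471.
H_s sin φ sin δ = 1.8471 × 0.6845 × 0.2790 = 0.3528.
cos φ cos δ sin H_s = 0.7290 × 0.9603 × 0.9621 = 0.6735.
Q̄ = (1360/π) × (0.3528 + 0.6735) = 432.90 × 1.0263 = 444.29 W/m².

444 W/m²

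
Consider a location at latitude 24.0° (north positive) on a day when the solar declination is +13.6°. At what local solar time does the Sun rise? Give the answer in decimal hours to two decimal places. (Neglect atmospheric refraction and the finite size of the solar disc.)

cos H_s = −tan(24.0°) · tan(13.6°) = -0.1077, so H_s = arccos(-0.1077) = 96.18°.
Sunrise is at 12 − H_s/15 = 12 − 6.412 = 5.588 h local solar time.

5.59 h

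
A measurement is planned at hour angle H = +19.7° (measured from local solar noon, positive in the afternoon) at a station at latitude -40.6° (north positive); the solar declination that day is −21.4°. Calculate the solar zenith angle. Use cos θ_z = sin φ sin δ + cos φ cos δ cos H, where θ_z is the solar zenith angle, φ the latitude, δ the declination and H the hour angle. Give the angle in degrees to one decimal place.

cos θ_z = sin φ sin δ + cos φ cos δ cos H = (-0.6508)(-0.3649) + (0.7593)(0.9311)(0.9415) = 0.9031.
θ_z = arccos(0.9031) = 25.43°.

25.4°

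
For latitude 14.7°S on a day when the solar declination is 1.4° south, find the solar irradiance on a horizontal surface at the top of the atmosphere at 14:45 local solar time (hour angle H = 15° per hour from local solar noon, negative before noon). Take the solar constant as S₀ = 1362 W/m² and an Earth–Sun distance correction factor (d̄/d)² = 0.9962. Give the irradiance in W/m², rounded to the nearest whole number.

Hour angle H = 15° × (14.75 − 12) = 41.25°.
cos θ_z = sin φ sin δ + cos φ cos δ cos H = (-0.2538)(-0.0244) + (0.9673)(0.9997)(0.7518) = 0.7332.
Top-of-atmosphere irradiance = S₀ (d̄/d)² cos θ_z = 1362 × 0.9962 × 0.7332 = 994.82 W/m².

995 W/m²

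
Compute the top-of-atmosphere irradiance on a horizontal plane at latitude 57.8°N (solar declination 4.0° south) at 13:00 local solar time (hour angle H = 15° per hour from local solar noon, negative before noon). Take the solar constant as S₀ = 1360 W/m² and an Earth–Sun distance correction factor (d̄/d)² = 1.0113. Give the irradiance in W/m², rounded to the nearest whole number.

625 W/m²

Hour angle H = 15° × (13 − 12) = 15.00°.
cos θ_z = sin φ sin δ + cos φ cos δ cos H = (0.8462)(-0.0698) + (0.5329)(0.9976)(0.9659) = 0.4544.
Top-of-atmosphere irradiance = S₀ (d̄/d)² cos θ_z = 1360 × 1.0113 × 0.4544 = 624.97 W/m².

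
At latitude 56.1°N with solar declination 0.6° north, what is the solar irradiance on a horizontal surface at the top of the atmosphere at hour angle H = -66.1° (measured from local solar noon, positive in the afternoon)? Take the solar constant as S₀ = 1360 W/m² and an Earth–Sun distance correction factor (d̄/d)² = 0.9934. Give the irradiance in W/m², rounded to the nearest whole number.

317 W/m²

cos θ_z = sin(56.1°) sin(0.6°) + cos(56.1°) cos(0.6°) cos(-66.10°) = 0.0087 + 0.2260 = 0.2347.
Top-of-atmosphere irradiance = S₀ (d̄/d)² cos θ_z = 1360 × 0.9934 × 0.2347 = 317.09 W/m².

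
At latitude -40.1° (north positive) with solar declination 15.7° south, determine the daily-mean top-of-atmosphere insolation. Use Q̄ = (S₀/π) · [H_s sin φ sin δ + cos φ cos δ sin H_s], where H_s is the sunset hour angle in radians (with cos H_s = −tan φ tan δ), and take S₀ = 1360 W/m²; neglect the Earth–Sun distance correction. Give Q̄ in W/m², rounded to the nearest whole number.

446 W/m²

−tan φ tan δ = −(-0.8421)(-0.2811) = -0.2367; H_s = arccos(-0.2367) = 103.69°. In radians, H_s = 1.8097.
H_s sin φ sin δ = 1.8097 × -0.6441 × -0.2706 = 0.3154.
cos φ cos δ sin H_s = 0.7649 × 0.9627 × 0.9716 = 0.7155.
Q̄ = (1360/π) × (0.3154 + 0.7155) = 432.90 × 1.0309 = 446.28 W/m².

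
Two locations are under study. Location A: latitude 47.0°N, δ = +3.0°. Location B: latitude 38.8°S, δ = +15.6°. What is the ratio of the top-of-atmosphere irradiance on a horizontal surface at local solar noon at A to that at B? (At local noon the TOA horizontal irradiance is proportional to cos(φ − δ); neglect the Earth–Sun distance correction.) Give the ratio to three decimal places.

1.236

A: cos θ_z = cos(47.0° − (3.0°)) = 0.7193.
B: cos θ_z = cos(-38.8° − (15.6°)) = 0.5821.
Ratio A/B = 0.7193 / 0.5821 = 1.2357.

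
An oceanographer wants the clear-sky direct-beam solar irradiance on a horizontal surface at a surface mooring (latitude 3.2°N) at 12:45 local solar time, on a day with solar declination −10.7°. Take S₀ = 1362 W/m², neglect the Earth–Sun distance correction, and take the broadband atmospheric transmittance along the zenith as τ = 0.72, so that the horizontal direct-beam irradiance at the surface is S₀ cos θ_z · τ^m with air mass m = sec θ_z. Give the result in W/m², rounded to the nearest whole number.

918 W/m²

Hour angle H = 15° × (12.75 − 12) = 11.25°.
With φ = 3.2°, δ = -10.7°, H = 11.25°: sin φ sin δ = -0.0104, cos φ cos δ cos H = 0.9622, so cos θ_z = 0.9518.
Air mass m = 1/cos θ_z = 1/0.9518 = 1.051; τ^m = 0.72^1.051 = 0.7080.
Surface direct beam = 1362 × 0.9518 × 0.7080 = 917.82 W/m².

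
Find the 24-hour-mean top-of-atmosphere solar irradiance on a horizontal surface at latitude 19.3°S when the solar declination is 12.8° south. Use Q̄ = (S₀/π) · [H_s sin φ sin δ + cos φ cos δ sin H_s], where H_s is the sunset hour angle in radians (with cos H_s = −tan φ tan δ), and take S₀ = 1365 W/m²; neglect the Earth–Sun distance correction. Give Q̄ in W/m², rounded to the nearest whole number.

The sunset hour angle satisfies cos H_s = −tan φ tan δ = -0.0796, giving H_s = 94.57°. In radians, H_s = 1.6506.
H_s sin φ sin δ = 1.6506 × -0.3305 × -0.2215 = 0.1208.
cos φ cos δ sin H_s = 0.9438 × 0.9751 × 0.9968 = 0.9174.
Q̄ = (1365/π) × (0.1208 + 0.9174) = 434.49 × 1.0382 = 451.09 W/m².

451 W/m²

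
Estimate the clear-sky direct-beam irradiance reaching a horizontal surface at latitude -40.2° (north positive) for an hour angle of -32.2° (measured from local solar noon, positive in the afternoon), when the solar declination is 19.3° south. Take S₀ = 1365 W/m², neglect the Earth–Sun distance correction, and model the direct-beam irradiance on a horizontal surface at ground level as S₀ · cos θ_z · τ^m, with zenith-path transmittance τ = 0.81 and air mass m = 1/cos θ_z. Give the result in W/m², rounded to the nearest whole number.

870 W/m²

cos θ_z = sin(-40.2°) sin(-19.3°) + cos(-40.2°) cos(-19.3°) cos(-32.20°) = 0.2133 + 0.6100 = 0.8233.
Air mass m = 1/cos θ_z = 1/0.8233 = 1.215; τ^m = 0.81^1.215 = 0.7741.
Surface direct beam = 1365 × 0.8233 × 0.7741 = 869.94 W/m².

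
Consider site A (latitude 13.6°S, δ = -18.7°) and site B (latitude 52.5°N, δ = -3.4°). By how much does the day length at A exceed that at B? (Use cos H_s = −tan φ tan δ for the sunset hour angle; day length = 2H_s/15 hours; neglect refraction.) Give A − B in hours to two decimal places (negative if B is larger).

A: H_s = arccos(−tan -13.6° · tan -18.7°) = 94.70°, so 2H_s/15 = 12.6267 h.
B: H_s = arccos(−tan 52.5° · tan -3.4°) = 85.56°, so 2H_s/15 = 11.4080 h.
A − B = 12.6267 − 11.4080 = 1.2187 h.

+1.22 h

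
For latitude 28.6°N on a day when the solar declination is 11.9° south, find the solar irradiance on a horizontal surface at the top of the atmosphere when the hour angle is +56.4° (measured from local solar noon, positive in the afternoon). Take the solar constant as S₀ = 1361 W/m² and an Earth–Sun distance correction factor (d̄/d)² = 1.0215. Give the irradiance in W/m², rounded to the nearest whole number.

524 W/m²

cos θ_z = sin φ sin δ + cos φ cos δ cos H = (0.4787)(-0.2062) + (0.8780)(0.9785)(0.5534) = 0.3767.
Top-of-atmosphere irradiance = S₀ (d̄/d)² cos θ_z = 1361 × 1.0215 × 0.3767 = 523.71 W/m².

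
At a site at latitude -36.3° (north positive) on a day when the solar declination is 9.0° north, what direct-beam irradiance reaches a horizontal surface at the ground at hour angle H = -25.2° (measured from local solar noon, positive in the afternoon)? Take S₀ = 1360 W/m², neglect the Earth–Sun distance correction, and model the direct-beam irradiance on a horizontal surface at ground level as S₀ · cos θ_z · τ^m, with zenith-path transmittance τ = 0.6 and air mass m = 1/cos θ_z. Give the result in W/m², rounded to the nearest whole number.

cos θ_z = sin φ sin δ + cos φ cos δ cos H = (-0.5920)(0.1564) + (0.8059)(0.9877)(0.9048) = 0.6276.
Air mass m = 1/cos θ_z = 1/0.6276 = 1.593; τ^m = 0.6^1.593 = 0.4432.
Surface direct beam = 1360 × 0.6276 × 0.4432 = 378.29 W/m².

378 W/m²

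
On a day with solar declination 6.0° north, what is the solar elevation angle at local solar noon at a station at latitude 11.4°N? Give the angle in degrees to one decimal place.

84.6°

At local solar noon the hour angle is zero, so the elevation is 90° − |φ − δ| = 90° − |11.4° − (6.0°)| = 90° − 5.4° = 84.6°.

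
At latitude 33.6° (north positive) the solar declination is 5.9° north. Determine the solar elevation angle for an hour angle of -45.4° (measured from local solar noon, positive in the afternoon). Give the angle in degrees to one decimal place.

39.7°

cos θ_z = sin(33.6°) sin(5.9°) + cos(33.6°) cos(5.9°) cos(-45.40°) = 0.0569 + 0.5817 = 0.6386.
θ_z = arccos(0.6386) = 50.31°, so the elevation is 90° − 50.31° = 39.69°.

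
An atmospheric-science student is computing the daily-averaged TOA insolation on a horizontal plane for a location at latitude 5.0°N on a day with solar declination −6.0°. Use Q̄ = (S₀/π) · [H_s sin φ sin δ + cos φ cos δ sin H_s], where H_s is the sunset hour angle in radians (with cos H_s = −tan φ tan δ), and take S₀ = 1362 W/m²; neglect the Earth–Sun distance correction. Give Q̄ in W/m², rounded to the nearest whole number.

The sunset hour angle satisfies cos H_s = −tan φ tan δ = 0.0092, giving H_s = 89.47°. In radians, H_s = 1.5615.
H_s sin φ sin δ = 1.5615 × 0.0872 × -0.1045 = -0.0142.
cos φ cos δ sin H_s = 0.9962 × 0.9945 × 1.0000 = 0.9907.
Q̄ = (1362/π) × (-0.0142 + 0.9907) = 433.54 × 0.9765 = 423.35 W/m².

423 W/m²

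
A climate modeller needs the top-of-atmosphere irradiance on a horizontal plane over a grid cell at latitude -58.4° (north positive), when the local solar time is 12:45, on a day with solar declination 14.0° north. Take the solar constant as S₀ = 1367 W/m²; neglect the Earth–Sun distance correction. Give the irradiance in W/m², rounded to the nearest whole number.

Hour angle H = 15° × (12.75 − 12) = 11.25°.
With φ = -58.4°, δ = 14.0°, H = 11.25°: sin φ sin δ = -0.2061, cos φ cos δ cos H = 0.4987, so cos θ_z = 0.2926.
Top-of-atmosphere irradiance = S₀ cos θ_z = 1367 × 0.2926 = 399.98 W/m².

400 W/m²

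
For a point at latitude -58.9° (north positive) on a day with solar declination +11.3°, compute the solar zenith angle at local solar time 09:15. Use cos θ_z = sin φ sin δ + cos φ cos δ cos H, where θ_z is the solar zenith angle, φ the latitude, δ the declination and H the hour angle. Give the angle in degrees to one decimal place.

77.7°

Hour angle H = 15° × (9.25 − 12) = -41.25°.
cos θ_z = sin φ sin δ + cos φ cos δ cos H = (-0.8563)(0.1959) + (0.5165)(0.9806)(0.7518) = 0.2130.
θ_z = arccos(0.2130) = 77.70°.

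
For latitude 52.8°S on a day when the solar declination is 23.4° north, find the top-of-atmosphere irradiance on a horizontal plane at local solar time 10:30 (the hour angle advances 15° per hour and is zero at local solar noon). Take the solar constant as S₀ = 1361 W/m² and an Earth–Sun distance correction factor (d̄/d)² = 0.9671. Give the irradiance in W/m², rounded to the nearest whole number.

258 W/m²

Hour angle H = 15° × (10.5 − 12) = -22.50°.
cos θ_z = sin(-52.8°) sin(23.4°) + cos(-52.8°) cos(23.4°) cos(-22.50°) = -0.3163 + 0.5126 = 0.1963.
Top-of-atmosphere irradiance = S₀ (d̄/d)² cos θ_z = 1361 × 0.9671 × 0.1963 = 258.37 W/m².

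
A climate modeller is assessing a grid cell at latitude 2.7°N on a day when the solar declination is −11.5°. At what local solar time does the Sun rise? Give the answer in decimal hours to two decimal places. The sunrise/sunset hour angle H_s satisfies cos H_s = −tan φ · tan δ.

6.04 h

−tan φ tan δ = −(0.0472)(-0.2035) = 0.0096; H_s = arccos(0.0096) = 89.45°.
Sunrise is at 12 − H_s/15 = 12 − 5.963 = 6.037 h local solar time.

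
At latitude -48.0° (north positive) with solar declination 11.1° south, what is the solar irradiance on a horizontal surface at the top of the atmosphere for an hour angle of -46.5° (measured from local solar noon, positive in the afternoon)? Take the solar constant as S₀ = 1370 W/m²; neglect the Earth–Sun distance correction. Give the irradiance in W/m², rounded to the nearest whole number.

815 W/m²

With φ = -48.0°, δ = -11.1°, H = -46.50°: sin φ sin δ = 0.1431, cos φ cos δ cos H = 0.4520, so cos θ_z = 0.5951.
Top-of-atmosphere irradiance = S₀ cos θ_z = 1370 × 0.5951 = 815.29 W/m².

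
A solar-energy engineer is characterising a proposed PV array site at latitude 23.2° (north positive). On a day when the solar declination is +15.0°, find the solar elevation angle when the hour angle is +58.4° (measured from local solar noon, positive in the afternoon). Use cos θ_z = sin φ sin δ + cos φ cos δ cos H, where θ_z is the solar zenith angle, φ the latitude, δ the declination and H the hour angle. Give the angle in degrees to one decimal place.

34.6°

cos θ_z = sin(23.2°) sin(15.0°) + cos(23.2°) cos(15.0°) cos(58.40°) = 0.1020 + 0.4652 = 0.5672.
θ_z = arccos(0.5672) = 55.44°, so the elevation is 90° − 55.44° = 34.56°.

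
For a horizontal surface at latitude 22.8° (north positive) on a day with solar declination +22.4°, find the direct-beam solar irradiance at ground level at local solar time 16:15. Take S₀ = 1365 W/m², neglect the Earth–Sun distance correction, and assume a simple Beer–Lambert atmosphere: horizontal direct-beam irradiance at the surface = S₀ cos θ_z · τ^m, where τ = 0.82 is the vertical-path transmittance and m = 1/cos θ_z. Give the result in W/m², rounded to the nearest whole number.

491 W/m²

Hour angle H = 15° × (16.25 − 12) = 63.75°.
cos θ_z = sin(22.8°) sin(22.4°) + cos(22.8°) cos(22.4°) cos(63.75°) = 0.1477 + 0.3770 = 0.5247.
Air mass m = 1/cos θ_z = 1/0.5247 = 1.906; τ^m = 0.82^1.906 = 0.6851.
Surface direct beam = 1365 × 0.5247 × 0.6851 = 490.68 W/m².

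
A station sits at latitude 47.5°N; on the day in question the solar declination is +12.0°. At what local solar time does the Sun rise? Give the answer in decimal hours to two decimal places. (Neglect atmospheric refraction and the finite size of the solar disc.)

5.11 h

−tan φ tan δ = −(1.0913)(0.2126) = -0.2320; H_s = arccos(-0.2320) = 103.41°.
Sunrise is at 12 − H_s/15 = 12 − 6.894 = 5.106 h local solar time.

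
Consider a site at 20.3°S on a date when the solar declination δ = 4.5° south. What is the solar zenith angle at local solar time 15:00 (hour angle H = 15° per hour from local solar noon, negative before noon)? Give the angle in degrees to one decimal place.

46.5°

Hour angle H = 15° × (15 − 12) = 45.00°.
cos θ_z = sin(-20.3°) sin(-4.5°) + cos(-20.3°) cos(-4.5°) cos(45.00°) = 0.0272 + 0.6611 = 0.6883.
θ_z = arccos(0.6883) = 46.50°.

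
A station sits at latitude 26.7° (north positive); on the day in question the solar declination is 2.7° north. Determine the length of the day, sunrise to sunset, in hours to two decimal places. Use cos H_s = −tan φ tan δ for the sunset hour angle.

The sunset hour angle satisfies cos H_s = −tan φ tan δ = -0.0237, giving H_s = 91.36°.
Day length = 2 H_s / 15° h⁻¹ = 182.72° / 15 = 12.181 h.

12.18 hours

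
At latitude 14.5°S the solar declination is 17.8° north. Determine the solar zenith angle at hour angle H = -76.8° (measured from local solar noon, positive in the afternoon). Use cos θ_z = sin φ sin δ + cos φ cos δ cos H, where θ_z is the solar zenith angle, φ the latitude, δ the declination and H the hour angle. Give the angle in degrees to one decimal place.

cos θ_z = sin(-14.5°) sin(17.8°) + cos(-14.5°) cos(17.8°) cos(-76.80°) = -0.0765 + 0.2105 = 0.1340.
θ_z = arccos(0.1340) = 82.30°.

82.3°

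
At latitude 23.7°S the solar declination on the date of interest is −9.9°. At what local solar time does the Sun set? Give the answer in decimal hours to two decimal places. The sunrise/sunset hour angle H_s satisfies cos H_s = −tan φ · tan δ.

18.29 h

The sunset hour angle satisfies cos H_s = −tan φ tan δ = -0.0766, giving H_s = 94.39°.
Sunset is at 12 + H_s/15 = 12 + 6.293 = 18.293 h local solar time.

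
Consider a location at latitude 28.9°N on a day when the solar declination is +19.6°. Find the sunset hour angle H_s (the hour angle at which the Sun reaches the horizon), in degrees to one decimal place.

101.3°

−tan φ tan δ = −(0.5520)(0.3561) = -0.1966; H_s = arccos(-0.1966) = 101.34°.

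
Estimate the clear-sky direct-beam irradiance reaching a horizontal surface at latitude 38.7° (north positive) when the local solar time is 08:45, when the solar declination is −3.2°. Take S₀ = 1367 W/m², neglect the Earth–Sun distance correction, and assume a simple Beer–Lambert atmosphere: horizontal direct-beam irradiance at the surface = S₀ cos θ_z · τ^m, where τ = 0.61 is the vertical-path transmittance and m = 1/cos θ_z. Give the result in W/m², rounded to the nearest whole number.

Hour angle H = 15° × (8.75 − 12) = -48.75°.
cos θ_z = sin φ sin δ + cos φ cos δ cos H = (0.6252)(-0.0558) + (0.7804)(0.9984)(0.6593) = 0.4788.
Air mass m = 1/cos θ_z = 1/0.4788 = 2.089; τ^m = 0.61^2.089 = 0.3561.
Surface direct beam = 1367 × 0.4788 × 0.3561 = 233.07 W/m².

233 W/m²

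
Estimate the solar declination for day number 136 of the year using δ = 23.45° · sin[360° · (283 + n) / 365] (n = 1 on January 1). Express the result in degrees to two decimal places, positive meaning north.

+18.79°

360 × (283 + 136) / 365 = 413.260°; sin(413.260°) = 0.8014.
δ = 23.45 × 0.8014 = 18.793° ≈ +18.79°.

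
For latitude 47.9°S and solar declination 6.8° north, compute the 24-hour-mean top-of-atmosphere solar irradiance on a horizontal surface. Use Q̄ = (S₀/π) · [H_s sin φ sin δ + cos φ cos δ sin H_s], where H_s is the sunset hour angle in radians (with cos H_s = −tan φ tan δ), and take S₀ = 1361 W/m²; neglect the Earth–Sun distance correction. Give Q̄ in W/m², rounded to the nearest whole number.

231 W/m²

The sunset hour angle satisfies cos H_s = −tan φ tan δ = 0.1320, giving H_s = 82.41°. In radians, H_s = 1.4383.
H_s sin φ sin δ = 1.4383 × -0.7420 × 0.1184 = -0.1264.
cos φ cos δ sin H_s = 0.6704 × 0.9930 × 0.9912 = 0.6598.
Q̄ = (1361/π) × (-0.1264 + 0.6598) = 433.22 × 0.5334 = 231.08 W/m².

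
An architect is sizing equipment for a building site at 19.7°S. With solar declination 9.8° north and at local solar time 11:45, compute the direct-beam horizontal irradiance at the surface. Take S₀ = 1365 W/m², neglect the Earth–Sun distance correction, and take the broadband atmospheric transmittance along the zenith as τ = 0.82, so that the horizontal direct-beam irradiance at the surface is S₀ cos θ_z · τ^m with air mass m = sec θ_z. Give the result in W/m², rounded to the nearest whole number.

943 W/m²

Hour angle H = 15° × (11.75 − 12) = -3.75°.
With φ = -19.7°, δ = 9.8°, H = -3.75°: sin φ sin δ = -0.0574, cos φ cos δ cos H = 0.9257, so cos θ_z = 0.8683.
Air mass m = 1/cos θ_z = 1/0.8683 = 1.152; τ^m = 0.82^1.152 = 0.7956.
Surface direct beam = 1365 × 0.8683 × 0.7956 = 942.97 W/m².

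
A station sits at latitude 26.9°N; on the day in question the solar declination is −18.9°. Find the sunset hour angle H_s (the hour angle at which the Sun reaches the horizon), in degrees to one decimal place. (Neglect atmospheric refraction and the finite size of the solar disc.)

80.0°

The sunset hour angle satisfies cos H_s = −tan φ tan δ = 0.1737, giving H_s = 80.00°.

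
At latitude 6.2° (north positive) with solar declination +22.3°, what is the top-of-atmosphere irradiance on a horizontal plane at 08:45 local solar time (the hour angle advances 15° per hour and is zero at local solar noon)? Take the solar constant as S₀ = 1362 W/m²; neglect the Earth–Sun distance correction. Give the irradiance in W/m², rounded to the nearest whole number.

882 W/m²

Hour angle H = 15° × (8.75 − 12) = -48.75°.
cos θ_z = sin φ sin δ + cos φ cos δ cos H = (0.1080)(0.3795) + (0.9942)(0.9252)(0.6593) = 0.6474.
Top-of-atmosphere irradiance = S₀ cos θ_z = 1362 × 0.6474 = 881.76 W/m².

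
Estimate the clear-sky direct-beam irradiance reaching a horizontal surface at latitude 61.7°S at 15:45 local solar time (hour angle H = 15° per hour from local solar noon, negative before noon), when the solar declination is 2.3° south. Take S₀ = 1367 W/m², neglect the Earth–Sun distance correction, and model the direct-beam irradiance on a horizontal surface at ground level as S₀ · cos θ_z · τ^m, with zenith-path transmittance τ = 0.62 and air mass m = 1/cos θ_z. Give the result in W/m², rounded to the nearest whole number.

82 W/m²

Hour angle H = 15° × (15.75 − 12) = 56.25°.
cos θ_z = sin(-61.7°) sin(-2.3°) + cos(-61.7°) cos(-2.3°) cos(56.25°) = 0.0353 + 0.2632 = 0.2985.
Air mass m = 1/cos θ_z = 1/0.2985 = 3.350; τ^m = 0.62^3.350 = 0.2016.
Surface direct beam = 1367 × 0.2985 × 0.2016 = 82.26 W/m².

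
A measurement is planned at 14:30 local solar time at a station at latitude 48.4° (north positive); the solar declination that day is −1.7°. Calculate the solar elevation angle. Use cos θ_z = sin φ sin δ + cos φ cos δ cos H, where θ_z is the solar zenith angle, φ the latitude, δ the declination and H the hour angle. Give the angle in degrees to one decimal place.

30.3°

Hour angle H = 15° × (14.5 − 12) = 37.50°.
With φ = 48.4°, δ = -1.7°, H = 37.50°: sin φ sin δ = -0.0222, cos φ cos δ cos H = 0.5265, so cos θ_z = 0.5043.
θ_z = arccos(0.5043) = 59.72°, so the elevation is 90° − 59.72° = 30.28°.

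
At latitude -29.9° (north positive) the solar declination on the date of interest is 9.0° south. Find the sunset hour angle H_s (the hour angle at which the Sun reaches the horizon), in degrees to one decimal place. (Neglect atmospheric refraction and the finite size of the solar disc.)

The sunset hour angle satisfies cos H_s = −tan φ tan δ = -0.0911, giving H_s = 95.23°.

95.2°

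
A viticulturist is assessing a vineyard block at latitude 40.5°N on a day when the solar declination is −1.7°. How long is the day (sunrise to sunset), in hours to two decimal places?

11.81 hours

The sunset hour angle satisfies cos H_s = −tan φ tan δ = 0.0253, giving H_s = 88.55°.
Day length = 2 H_s / 15° h⁻¹ = 177.10° / 15 = 11.807 h.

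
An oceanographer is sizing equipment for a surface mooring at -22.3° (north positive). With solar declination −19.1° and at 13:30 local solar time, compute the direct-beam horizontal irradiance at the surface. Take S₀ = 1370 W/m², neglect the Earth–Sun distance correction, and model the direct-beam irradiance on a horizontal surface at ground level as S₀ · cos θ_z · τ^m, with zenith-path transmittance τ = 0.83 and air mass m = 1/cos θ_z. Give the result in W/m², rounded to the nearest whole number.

1045 W/m²

Hour angle H = 15° × (13.5 − 12) = 22.50°.
cos θ_z = sin(-22.3°) sin(-19.1°) + cos(-22.3°) cos(-19.1°) cos(22.50°) = 0.1242 + 0.8077 = 0.9319.
Air mass m = 1/cos θ_z = 1/0.9319 = 1.073; τ^m = 0.83^1.073 = 0.8188.
Surface direct beam = 1370 × 0.9319 × 0.8188 = 1045.36 W/m².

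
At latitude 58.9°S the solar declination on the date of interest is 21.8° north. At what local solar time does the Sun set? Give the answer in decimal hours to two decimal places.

cos H_s = −tan(-58.9°) · tan(21.8°) = 0.6630, so H_s = arccos(0.6630) = 48.47°.
Sunset is at 12 + H_s/15 = 12 + 3.231 = 15.231 h local solar time.

15.23 h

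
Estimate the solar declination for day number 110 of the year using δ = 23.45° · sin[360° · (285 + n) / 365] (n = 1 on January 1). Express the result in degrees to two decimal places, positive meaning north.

+11.58°

360 × (285 + 110) / 365 = 389.589°; sin(389.589°) = 0.4938.
δ = 23.45 × 0.4938 = 11.580° ≈ +11.58°.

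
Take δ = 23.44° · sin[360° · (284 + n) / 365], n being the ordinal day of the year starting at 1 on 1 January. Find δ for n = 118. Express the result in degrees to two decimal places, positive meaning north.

+13.94°

360 × (284 + 118) / 365 = 396.493°; sin(396.493°) = 0.5947.
δ = 23.44 × 0.5947 = 13.940° ≈ +13.94°.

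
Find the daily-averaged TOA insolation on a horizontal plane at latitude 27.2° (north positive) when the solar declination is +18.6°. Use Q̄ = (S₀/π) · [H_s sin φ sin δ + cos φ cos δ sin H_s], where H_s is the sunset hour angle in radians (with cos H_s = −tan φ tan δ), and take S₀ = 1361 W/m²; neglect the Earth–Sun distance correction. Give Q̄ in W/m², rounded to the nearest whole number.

−tan φ tan δ = −(0.5139)(0.3365) = -0.1729; H_s = arccos(-0.1729) = 99.96°. In radians, H_s = 1.7446.
H_s sin φ sin δ = 1.7446 × 0.4571 × 0.3190 = 0.2544.
cos φ cos δ sin H_s = 0.8894 × 0.9478 × 0.9849 = 0.8302.
Q̄ = (1361/π) × (0.2544 + 0.8302) = 433.22 × 1.0846 = 469.87 W/m².

470 W/m²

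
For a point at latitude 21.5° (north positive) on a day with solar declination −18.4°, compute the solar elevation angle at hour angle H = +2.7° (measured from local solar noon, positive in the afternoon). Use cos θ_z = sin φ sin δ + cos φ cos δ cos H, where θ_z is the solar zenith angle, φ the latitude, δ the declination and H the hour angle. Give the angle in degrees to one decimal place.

50.0°

With φ = 21.5°, δ = -18.4°, H = 2.70°: sin φ sin δ = -0.1157, cos φ cos δ cos H = 0.8819, so cos θ_z = 0.7662.
θ_z = arccos(0.7662) = 39.99°, so the elevation is 90° − 39.99° = 50.01°.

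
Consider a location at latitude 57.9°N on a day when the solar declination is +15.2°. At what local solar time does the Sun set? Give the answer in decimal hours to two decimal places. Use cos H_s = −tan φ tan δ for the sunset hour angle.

−tan φ tan δ = −(1.5941)(0.2717) = -0.4331; H_s = arccos(-0.4331) = 115.66°.
Sunset is at 12 + H_s/15 = 12 + 7.711 = 19.711 h local solar time.

19.71 h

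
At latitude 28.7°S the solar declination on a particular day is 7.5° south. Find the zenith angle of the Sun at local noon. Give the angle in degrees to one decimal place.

At local solar noon the hour angle is zero, so the zenith angle is |φ − δ| = |-28.7° − (-7.5°)| = 21.2°.

21.2°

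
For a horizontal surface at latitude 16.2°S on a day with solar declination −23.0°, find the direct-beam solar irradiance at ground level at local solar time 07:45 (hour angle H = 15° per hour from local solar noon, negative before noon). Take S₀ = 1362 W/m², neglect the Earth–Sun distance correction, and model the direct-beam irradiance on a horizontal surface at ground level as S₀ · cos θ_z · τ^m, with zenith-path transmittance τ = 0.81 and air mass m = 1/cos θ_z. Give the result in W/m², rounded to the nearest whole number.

Hour angle H = 15° × (7.75 − 12) = -63.75°.
cos θ_z = sin φ sin δ + cos φ cos δ cos H = (-0.2790)(-0.3907) + (0.9603)(0.9205)(0.4423) = 0.5000.
Air mass m = 1/cos θ_z = 1/0.5000 = 2.000; τ^m = 0.81^2.000 = 0.6561.
Surface direct beam = 1362 × 0.5000 × 0.6561 = 446.80 W/m².

447 W/m²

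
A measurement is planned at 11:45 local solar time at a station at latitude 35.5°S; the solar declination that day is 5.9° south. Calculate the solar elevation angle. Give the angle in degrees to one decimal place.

60.2°

Hour angle H = 15° × (11.75 − 12) = -3.75°.
cos θ_z = sin φ sin δ + cos φ cos δ cos H = (-0.5807)(-0.1028) + (0.8141)(0.9947)(0.9979) = 0.8678.
θ_z = arccos(0.8678) = 29.80°, so the elevation is 90° − 29.80° = 60.20°.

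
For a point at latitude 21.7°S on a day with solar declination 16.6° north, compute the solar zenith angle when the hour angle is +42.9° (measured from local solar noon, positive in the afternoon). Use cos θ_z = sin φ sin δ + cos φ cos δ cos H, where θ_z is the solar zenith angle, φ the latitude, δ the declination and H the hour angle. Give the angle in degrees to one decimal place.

56.9°

With φ = -21.7°, δ = 16.6°, H = 42.90°: sin φ sin δ = -0.1056, cos φ cos δ cos H = 0.6523, so cos θ_z = 0.5467.
θ_z = arccos(0.5467) = 56.86°.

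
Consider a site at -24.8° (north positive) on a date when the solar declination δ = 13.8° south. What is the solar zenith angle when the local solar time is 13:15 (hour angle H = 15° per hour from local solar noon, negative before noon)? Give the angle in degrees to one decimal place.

Hour angle H = 15° × (13.25 − 12) = 18.75°.
cos θ_z = sin φ sin δ + cos φ cos δ cos H = (-0.4195)(-0.2385) + (0.9078)(0.9711)(0.9469) = 0.9348.
θ_z = arccos(0.9348) = 20.80°.

20.8°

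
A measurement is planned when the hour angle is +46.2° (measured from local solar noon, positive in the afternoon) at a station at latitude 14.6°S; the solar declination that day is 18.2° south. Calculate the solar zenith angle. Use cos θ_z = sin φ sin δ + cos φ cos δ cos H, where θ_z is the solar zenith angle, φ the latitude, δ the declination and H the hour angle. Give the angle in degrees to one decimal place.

cos θ_z = sin(-14.6°) sin(-18.2°) + cos(-14.6°) cos(-18.2°) cos(46.20°) = 0.0787 + 0.6363 = 0.7150.
θ_z = arccos(0.7150) = 44.36°.

44.4°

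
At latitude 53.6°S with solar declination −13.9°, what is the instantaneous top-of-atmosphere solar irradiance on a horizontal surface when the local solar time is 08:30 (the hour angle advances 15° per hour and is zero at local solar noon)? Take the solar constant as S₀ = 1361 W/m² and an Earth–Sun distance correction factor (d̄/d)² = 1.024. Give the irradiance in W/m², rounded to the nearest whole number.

758 W/m²

Hour angle H = 15° × (8.5 − 12) = -52.50°.
cos θ_z = sin φ sin δ + cos φ cos δ cos H = (-0.8049)(-0.2402) + (0.5934)(0.9707)(0.6088) = 0.5440.
Top-of-atmosphere irradiance = S₀ (d̄/d)² cos θ_z = 1361 × 1.024 × 0.5440 = 758.15 W/m².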